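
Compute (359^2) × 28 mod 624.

(359)^2 ≡ 337 (mod 624)
337 × 28 = 9436 ≡ 76 (mod 624)

76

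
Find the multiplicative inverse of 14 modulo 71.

Apply the Euclidean algorithm and back-substitute:
71 = 5*14 + 1
14 = 14*1 + 0
gcd(14, 71) = 1, so the inverse exists.
Bézout: 1 = 1*71 − 5*14.
So 14⁻¹ ≡ −5 ≡ 66 (mod 71).

66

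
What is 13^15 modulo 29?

15 in binary is 1111, i.e. 15 = 8 + 4 + 2 + 1.
13^1 ≡ 13 (mod 29)
13^2 ≡ 13^2 = 169 ≡ 24 (mod 29)
13^4 ≡ 24^2 = 576 ≡ 25 (mod 29)
13^8 ≡ 25^2 = 625 ≡ 16 (mod 29)
13^15 = 13^8 × 13^4 × 13^2 × 13^1 ≡ 16 × 25 × 24 × 13 (mod 29).
Accumulate the product:
16 × 25 = 400 ≡ 23
23 × 24 = 552 ≡ 1
1 × 13 = 13

13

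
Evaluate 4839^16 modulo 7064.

Compute successive squares:
4839^1 ≡ 4839 (mod 7064)
4839^2 ≡ 4839^2 = 23415921 ≡ 5825 (mod 7064)
4839^4 ≡ 5825^2 = 33930625 ≡ 2233 (mod 7064)
4839^8 ≡ 2233^2 = 4986289 ≡ 6169 (mod 7064)
4839^16 ≡ 6169^2 = 38056561 ≡ 2793 (mod 7064)
So 4839^16 ≡ 2793 (mod 7064).

2793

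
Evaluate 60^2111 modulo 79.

77

2111 in binary is 100000111111, i.e. 2111 = 2048 + 32 + 16 + 8 + 4 + 2 + 1.
60^1 ≡ 60 (mod 79)
60^2 ≡ 60^2 = 3600 ≡ 45 (mod 79)
60^4 ≡ 45^2 = 2025 ≡ 50 (mod 79)
60^8 ≡ 50^2 = 2500 ≡ 51 (mod 79)
60^16 ≡ 51^2 = 2601 ≡ 73 (mod 79)
60^32 ≡ 73^2 = 5329 ≡ 36 (mod 79)
60^64 ≡ 36^2 = 1296 ≡ 32 (mod 79)
60^128 ≡ 32^2 = 1024 ≡ 76 (mod 79)
60^256 ≡ 76^2 = 5776 ≡ 9 (mod 79)
60^512 ≡ 9^2 = 81 ≡ 2 (mod 79)
60^1024 ≡ 2^2 = 4 (mod 79)
60^2048 ≡ 4^2 = 16 (mod 79)
60^2111 = 60^2048 × 60^32 × 60^16 × 60^8 × 60^4 × 60^2 × 60^1 ≡ 16 × 36 × 73 × 51 × 50 × 45 × 60 (mod 79).
Accumulate the product:
16 × 36 = 576 ≡ 23
23 × 73 = 1679 ≡ 20
20 × 51 = 1020 ≡ 72
72 × 50 = 3600 ≡ 45
45 × 45 = 2025 ≡ 50
50 × 60 = 3000 ≡ 77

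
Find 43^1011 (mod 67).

53

By square-and-multiply:
1011 in binary is 1111110011, i.e. 1011 = 512 + 256 + 128 + 64 + 32 + 16 + 2 + 1.
43^1 ≡ 43 (mod 67)
43^2 ≡ 43^2 = 1849 ≡ 40 (mod 67)
43^4 ≡ 40^2 = 1600 ≡ 59 (mod 67)
43^8 ≡ 59^2 = 3481 ≡ 64 (mod 67)
43^16 ≡ 64^2 = 4096 ≡ 9 (mod 67)
43^32 ≡ 9^2 = 81 ≡ 14 (mod 67)
43^64 ≡ 14^2 = 196 ≡ 62 (mod 67)
43^128 ≡ 62^2 = 3844 ≡ 25 (mod 67)
43^256 ≡ 25^2 = 625 ≡ 22 (mod 67)
43^512 ≡ 22^2 = 484 ≡ 15 (mod 67)
43^1011 = 43^512 × 43^256 × 43^128 × 43^64 × 43^32 × 43^16 × 43^2 × 43^1 ≡ 15 × 22 × 25 × 62 × 14 × 9 × 40 × 43 (mod 67).
Accumulate the product:
15 × 22 = 330 ≡ 62
62 × 25 = 1550 ≡ 9
9 × 62 = 558 ≡ 22
22 × 14 = 308 ≡ 40
40 × 9 = 360 ≡ 25
25 × 40 = 1000 ≡ 62
62 × 43 = 2666 ≡ 53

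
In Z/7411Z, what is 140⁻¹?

7411 = 52×140 + 131
140 = 1×131 + 9
131 = 14×9 + 5
9 = 1×5 + 4
5 = 1×4 + 1
4 = 4×1 + 0
gcd(140, 7411) = 1, so the inverse exists.
Bézout: 1 = 31×7411 − 1641×140.
So 140⁻¹ ≡ −1641 ≡ 5770 (mod 7411).

5770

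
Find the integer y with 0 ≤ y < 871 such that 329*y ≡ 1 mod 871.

871 = 2×329 + 213
329 = 1×213 + 116
213 = 1×116 + 97
116 = 1×97 + 19
97 = 5×19 + 2
19 = 9×2 + 1
2 = 2×1 + 0
gcd(329, 871) = 1, so the inverse exists.
Bézout: 1 = −156×871 + 413×329.
So 329⁻¹ ≡ 413 (mod 871).

413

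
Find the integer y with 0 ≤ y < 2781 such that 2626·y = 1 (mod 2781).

1543

Apply the Euclidean algorithm and back-substitute:
2781 = 1*2626 + 155
2626 = 16*155 + 146
155 = 1*146 + 9
146 = 16*9 + 2
9 = 4*2 + 1
2 = 2*1 + 0
gcd(2626, 2781) = 1, so the inverse exists.
Bézout: 1 = 1169*2781 − 1238*2626.
So 2626⁻¹ ≡ −1238 ≡ 1543 (mod 2781).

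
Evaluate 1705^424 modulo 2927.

1883

1705^1 ≡ 1705 (mod 2927)
1705^2 ≡ 1705^2 = 2907025 ≡ 514 (mod 2927)
1705^4 ≡ 514^2 = 264196 ≡ 766 (mod 2927)
1705^8 ≡ 766^2 = 586756 ≡ 1356 (mod 2927)
1705^16 ≡ 1356^2 = 1838736 ≡ 580 (mod 2927)
1705^32 ≡ 580^2 = 336400 ≡ 2722 (mod 2927)
1705^64 ≡ 2722^2 = 7409284 ≡ 1047 (mod 2927)
1705^128 ≡ 1047^2 = 1096209 ≡ 1511 (mod 2927)
1705^256 ≡ 1511^2 = 2283121 ≡ 61 (mod 2927)
1705^424 = 1705^256 × 1705^128 × 1705^32 × 1705^8 ≡ 61 × 1511 × 2722 × 1356 (mod 2927).
Accumulate the product:
61 × 1511 = 92171 ≡ 1434
1434 × 2722 = 3903348 ≡ 1657
1657 × 1356 = 2246892 ≡ 1883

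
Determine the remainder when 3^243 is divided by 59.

29

3^1 ≡ 3 (mod 59)
3^2 ≡ 3^2 = 9 (mod 59)
3^4 ≡ 9^2 = 81 ≡ 22 (mod 59)
3^8 ≡ 22^2 = 484 ≡ 12 (mod 59)
3^16 ≡ 12^2 = 144 ≡ 26 (mod 59)
3^32 ≡ 26^2 = 676 ≡ 27 (mod 59)
3^64 ≡ 27^2 = 729 ≡ 21 (mod 59)
3^128 ≡ 21^2 = 441 ≡ 28 (mod 59)
3^243 = 3^128 × 3^64 × 3^32 × 3^16 × 3^2 × 3^1 ≡ 28 × 21 × 27 × 26 × 9 × 3 (mod 59).
Accumulate the product:
28 × 21 = 588 ≡ 57
57 × 27 = 1539 ≡ 5
5 × 26 = 130 ≡ 12
12 × 9 = 108 ≡ 49
49 × 3 = 147 ≡ 29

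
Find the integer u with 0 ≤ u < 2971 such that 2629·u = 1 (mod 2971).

By the extended Euclidean algorithm:
2971 = 1·2629 + 342
2629 = 7·342 + 235
342 = 1·235 + 107
235 = 2·107 + 21
107 = 5·21 + 2
21 = 10·2 + 1
2 = 2·1 + 0
gcd(2629, 2971) = 1, so the inverse exists.
Bézout: 1 = −1253·2971 + 1416·2629.
So 2629⁻¹ ≡ 1416 (mod 2971).

1416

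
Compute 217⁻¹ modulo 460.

460 = 2×217 + 26
217 = 8×26 + 9
26 = 2×9 + 8
9 = 1×8 + 1
8 = 8×1 + 0
gcd(217, 460) = 1, so the inverse exists.
Back-substitute for 1:
1 = 1×9 − 1×8
  = −1×26 + 3×9
  = 3×217 − 25×26
  = −25×460 + 53×217
So 217⁻¹ ≡ 53 (mod 460).

53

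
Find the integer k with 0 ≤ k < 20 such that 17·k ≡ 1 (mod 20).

Run the extended Euclidean algorithm:
20 = 1×17 + 3
17 = 5×3 + 2
3 = 1×2 + 1
2 = 2×1 + 0
gcd(17, 20) = 1, so the inverse exists.
Back-substitute for 1:
1 = 1×3 − 1×2
  = −1×17 + 6×3
  = 6×20 − 7×17
So 17⁻¹ ≡ −7 ≡ 13 (mod 20).

13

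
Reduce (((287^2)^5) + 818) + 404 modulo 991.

(287)^2 ≡ 116 (mod 991)
(116)^5 ≡ 52 (mod 991)
52 + 818 = 870
870 + 404 = 1274 ≡ 283 (mod 991)

283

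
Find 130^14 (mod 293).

14 in binary is 1110, i.e. 14 = 8 + 4 + 2.
130^1 ≡ 130 (mod 293)
130^2 ≡ 130^2 = 16900 ≡ 199 (mod 293)
130^4 ≡ 199^2 = 39601 ≡ 46 (mod 293)
130^8 ≡ 46^2 = 2116 ≡ 65 (mod 293)
130^14 = 130^8 · 130^4 · 130^2 ≡ 65 · 46 · 199 (mod 293).
Accumulate the product:
65 · 46 = 2990 ≡ 60
60 · 199 = 11940 ≡ 220

220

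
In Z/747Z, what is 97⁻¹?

Run the extended Euclidean algorithm:
747 = 7·97 + 68
97 = 1·68 + 29
68 = 2·29 + 10
29 = 2·10 + 9
10 = 1·9 + 1
9 = 9·1 + 0
gcd(97, 747) = 1, so the inverse exists.
Bézout: 1 = 10·747 − 77·97.
So 97⁻¹ ≡ −77 ≡ 670 (mod 747).

670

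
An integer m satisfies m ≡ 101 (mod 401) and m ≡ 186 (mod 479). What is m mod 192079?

401⁻¹ mod 479: 401·436 ≡ 1 (mod 479), so 401⁻¹ ≡ 436.
m = 101 + 401·((186 − 101)·436 mod 479) = 101 + 401·177 = 71078.

71078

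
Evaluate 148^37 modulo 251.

162

By square-and-multiply:
37 in binary is 100101, i.e. 37 = 32 + 4 + 1.
148^1 ≡ 148 (mod 251)
148^2 ≡ 148^2 = 21904 ≡ 67 (mod 251)
148^4 ≡ 67^2 = 4489 ≡ 222 (mod 251)
148^8 ≡ 222^2 = 49284 ≡ 88 (mod 251)
148^16 ≡ 88^2 = 7744 ≡ 214 (mod 251)
148^32 ≡ 214^2 = 45796 ≡ 114 (mod 251)
148^37 = 148^32 * 148^4 * 148^1 ≡ 114 * 222 * 148 (mod 251).
Accumulate the product:
114 * 222 = 25308 ≡ 208
208 * 148 = 30784 ≡ 162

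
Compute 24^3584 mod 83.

16

Compute successive squares:
3584 in binary is 111000000000, i.e. 3584 = 2048 + 1024 + 512.
24^1 ≡ 24 (mod 83)
24^2 ≡ 24^2 = 576 ≡ 78 (mod 83)
24^4 ≡ 78^2 = 6084 ≡ 25 (mod 83)
24^8 ≡ 25^2 = 625 ≡ 44 (mod 83)
24^16 ≡ 44^2 = 1936 ≡ 27 (mod 83)
24^32 ≡ 27^2 = 729 ≡ 65 (mod 83)
24^64 ≡ 65^2 = 4225 ≡ 75 (mod 83)
24^128 ≡ 75^2 = 5625 ≡ 64 (mod 83)
24^256 ≡ 64^2 = 4096 ≡ 29 (mod 83)
24^512 ≡ 29^2 = 841 ≡ 11 (mod 83)
24^1024 ≡ 11^2 = 121 ≡ 38 (mod 83)
24^2048 ≡ 38^2 = 1444 ≡ 33 (mod 83)
24^3584 = 24^2048 * 24^1024 * 24^512 ≡ 33 * 38 * 11 (mod 83).
Accumulate the product:
33 * 38 = 1254 ≡ 9
9 * 11 = 99 ≡ 16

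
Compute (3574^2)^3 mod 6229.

4356

(3574)^2 ≡ 4026 (mod 6229)
(4026)^3 ≡ 4356 (mod 6229)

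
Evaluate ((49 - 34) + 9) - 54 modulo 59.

29

49 - 34 = 15
15 + 9 = 24
24 - 54 = -30 ≡ 29 (mod 59)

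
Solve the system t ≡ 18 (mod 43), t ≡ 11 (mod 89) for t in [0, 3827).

43⁻¹ mod 89: 43×29 ≡ 1 (mod 89), so 43⁻¹ ≡ 29.
t = 18 + 43×((11 − 18)×29 mod 89) = 18 + 43×64 = 2770.

2770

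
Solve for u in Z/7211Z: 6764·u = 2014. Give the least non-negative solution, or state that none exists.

gcd(6764, 7211) = 1, so a unique solution mod 7211 exists.
6764⁻¹ ≡ 3178 (mod 7211).
u ≡ 3178·2014 ≡ 4335 (mod 7211).

4335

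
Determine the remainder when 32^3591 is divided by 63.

8

32^1 ≡ 32 (mod 63)
32^2 ≡ 32^2 = 1024 ≡ 16 (mod 63)
32^4 ≡ 16^2 = 256 ≡ 4 (mod 63)
32^8 ≡ 4^2 = 16 (mod 63)
32^16 ≡ 16^2 = 256 ≡ 4 (mod 63)
32^32 ≡ 4^2 = 16 (mod 63)
32^64 ≡ 16^2 = 256 ≡ 4 (mod 63)
32^128 ≡ 4^2 = 16 (mod 63)
32^256 ≡ 16^2 = 256 ≡ 4 (mod 63)
32^512 ≡ 4^2 = 16 (mod 63)
32^1024 ≡ 16^2 = 256 ≡ 4 (mod 63)
32^2048 ≡ 4^2 = 16 (mod 63)
32^3591 = 32^2048 * 32^1024 * 32^512 * 32^4 * 32^2 * 32^1 ≡ 16 * 4 * 16 * 4 * 16 * 32 (mod 63).
Accumulate the product:
16 * 4 = 64 ≡ 1
1 * 16 = 16
16 * 4 = 64 ≡ 1
1 * 16 = 16
16 * 32 = 512 ≡ 8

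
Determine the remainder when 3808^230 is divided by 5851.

4641

3808^1 ≡ 3808 (mod 5851)
3808^2 ≡ 3808^2 = 14500864 ≡ 2086 (mod 5851)
3808^4 ≡ 2086^2 = 4351396 ≡ 4103 (mod 5851)
3808^8 ≡ 4103^2 = 16834609 ≡ 1282 (mod 5851)
3808^16 ≡ 1282^2 = 1643524 ≡ 5244 (mod 5851)
3808^32 ≡ 5244^2 = 27499536 ≡ 5687 (mod 5851)
3808^64 ≡ 5687^2 = 32341969 ≡ 3492 (mod 5851)
3808^128 ≡ 3492^2 = 12194064 ≡ 580 (mod 5851)
3808^230 = 3808^128 * 3808^64 * 3808^32 * 3808^4 * 3808^2 ≡ 580 * 3492 * 5687 * 4103 * 2086 (mod 5851).
Accumulate the product:
580 * 3492 = 2025360 ≡ 914
914 * 5687 = 5197918 ≡ 2230
2230 * 4103 = 9149690 ≡ 4577
4577 * 2086 = 9547622 ≡ 4641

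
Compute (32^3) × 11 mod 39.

(32)^3 ≡ 8 (mod 39)
8 × 11 = 88 ≡ 10 (mod 39)

10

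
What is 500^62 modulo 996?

62 in binary is 111110, i.e. 62 = 32 + 16 + 8 + 4 + 2.
500^1 ≡ 500 (mod 996)
500^2 ≡ 500^2 = 250000 ≡ 4 (mod 996)
500^4 ≡ 4^2 = 16 (mod 996)
500^8 ≡ 16^2 = 256 (mod 996)
500^16 ≡ 256^2 = 65536 ≡ 796 (mod 996)
500^32 ≡ 796^2 = 633616 ≡ 160 (mod 996)
500^62 = 500^32 * 500^16 * 500^8 * 500^4 * 500^2 ≡ 160 * 796 * 256 * 16 * 4 (mod 996).
Accumulate the product:
160 * 796 = 127360 ≡ 868
868 * 256 = 222208 ≡ 100
100 * 16 = 1600 ≡ 604
604 * 4 = 2416 ≡ 424

424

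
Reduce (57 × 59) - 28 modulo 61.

57 × 59 = 3363 ≡ 8 (mod 61)
8 - 28 = -20 ≡ 41 (mod 61)

41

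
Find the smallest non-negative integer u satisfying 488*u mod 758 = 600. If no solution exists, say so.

82

gcd(488, 758) = 2, and 2 | 600, so solutions exist.
Divide through by 2: 244*u mod 379 = 300.
244⁻¹ ≡ 306 (mod 379).
u ≡ 306*300 ≡ 82 (mod 379).
The smallest non-negative solution is u = 82.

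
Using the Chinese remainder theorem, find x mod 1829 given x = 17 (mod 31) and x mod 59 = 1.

31⁻¹ mod 59: 31*40 ≡ 1 (mod 59), so 31⁻¹ ≡ 40.
x = 17 + 31*((1 − 17)*40 mod 59) = 17 + 31*9 = 296.

296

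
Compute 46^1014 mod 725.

231

Compute successive squares:
46^1 ≡ 46 (mod 725)
46^2 ≡ 46^2 = 2116 ≡ 666 (mod 725)
46^4 ≡ 666^2 = 443556 ≡ 581 (mod 725)
46^8 ≡ 581^2 = 337561 ≡ 436 (mod 725)
46^16 ≡ 436^2 = 190096 ≡ 146 (mod 725)
46^32 ≡ 146^2 = 21316 ≡ 291 (mod 725)
46^64 ≡ 291^2 = 84681 ≡ 581 (mod 725)
46^128 ≡ 581^2 = 337561 ≡ 436 (mod 725)
46^256 ≡ 436^2 = 190096 ≡ 146 (mod 725)
46^512 ≡ 146^2 = 21316 ≡ 291 (mod 725)
46^1014 = 46^512 * 46^256 * 46^128 * 46^64 * 46^32 * 46^16 * 46^4 * 46^2 ≡ 291 * 146 * 436 * 581 * 291 * 146 * 581 * 666 (mod 725).
Accumulate the product:
291 * 146 = 42486 ≡ 436
436 * 436 = 190096 ≡ 146
146 * 581 = 84826 ≡ 1
1 * 291 = 291
291 * 146 = 42486 ≡ 436
436 * 581 = 253316 ≡ 291
291 * 666 = 193806 ≡ 231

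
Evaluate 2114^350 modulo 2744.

2114^1 ≡ 2114 (mod 2744)
2114^2 ≡ 2114^2 = 4468996 ≡ 1764 (mod 2744)
2114^4 ≡ 1764^2 = 3111696 ≡ 0 (mod 2744)
2114^8 ≡ 0^2 = 0 (mod 2744)
2114^16 ≡ 0^2 = 0 (mod 2744)
2114^32 ≡ 0^2 = 0 (mod 2744)
2114^64 ≡ 0^2 = 0 (mod 2744)
2114^128 ≡ 0^2 = 0 (mod 2744)
2114^256 ≡ 0^2 = 0 (mod 2744)
2114^350 = 2114^256 · 2114^64 · 2114^16 · 2114^8 · 2114^4 · 2114^2 ≡ 0 · 0 · 0 · 0 · 0 · 1764 (mod 2744).
Accumulate the product:
0 · 0 = 0
0 · 0 = 0
0 · 0 = 0
0 · 0 = 0
0 · 1764 = 0

0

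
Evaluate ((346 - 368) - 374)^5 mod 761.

346 - 368 = -22 ≡ 739 (mod 761)
739 - 374 = 365
(365)^5 ≡ 61 (mod 761)

61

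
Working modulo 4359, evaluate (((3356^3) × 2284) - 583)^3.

(3356)^3 ≡ 3011 (mod 4359)
3011 × 2284 = 6877124 ≡ 2981 (mod 4359)
2981 - 583 = 2398
(2398)^3 ≡ 3319 (mod 4359)

3319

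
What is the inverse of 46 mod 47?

Run the extended Euclidean algorithm:
47 = 1*46 + 1
46 = 46*1 + 0
gcd(46, 47) = 1, so the inverse exists.
Back-substitute for 1:
1 = 1*47 − 1*46
So 46⁻¹ ≡ −1 ≡ 46 (mod 47).

46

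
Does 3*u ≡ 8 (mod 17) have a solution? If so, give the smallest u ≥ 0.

14

gcd(3, 17) = 1, so a unique solution mod 17 exists.
3⁻¹ ≡ 6 (mod 17).
u ≡ 6*8 ≡ 14 (mod 17).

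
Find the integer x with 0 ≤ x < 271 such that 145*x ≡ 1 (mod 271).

By the extended Euclidean algorithm:
271 = 1·145 + 126
145 = 1·126 + 19
126 = 6·19 + 12
19 = 1·12 + 7
12 = 1·7 + 5
7 = 1·5 + 2
5 = 2·2 + 1
2 = 2·1 + 0
gcd(145, 271) = 1, so the inverse exists.
Bézout: 1 = 61·271 − 114·145.
So 145⁻¹ ≡ −114 ≡ 157 (mod 271).

157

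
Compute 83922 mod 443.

195

83922 = 189·443 + 195, so 83922 ≡ 195 (mod 443).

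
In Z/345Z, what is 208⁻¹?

277

345 = 1*208 + 137
208 = 1*137 + 71
137 = 1*71 + 66
71 = 1*66 + 5
66 = 13*5 + 1
5 = 5*1 + 0
gcd(208, 345) = 1, so the inverse exists.
Bézout: 1 = 41*345 − 68*208.
So 208⁻¹ ≡ −68 ≡ 277 (mod 345).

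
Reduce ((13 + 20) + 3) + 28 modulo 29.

6

13 + 20 = 33 ≡ 4 (mod 29)
4 + 3 = 7
7 + 28 = 35 ≡ 6 (mod 29)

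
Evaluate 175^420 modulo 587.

Compute successive squares:
175^1 ≡ 175 (mod 587)
175^2 ≡ 175^2 = 30625 ≡ 101 (mod 587)
175^4 ≡ 101^2 = 10201 ≡ 222 (mod 587)
175^8 ≡ 222^2 = 49284 ≡ 563 (mod 587)
175^16 ≡ 563^2 = 316969 ≡ 576 (mod 587)
175^32 ≡ 576^2 = 331776 ≡ 121 (mod 587)
175^64 ≡ 121^2 = 14641 ≡ 553 (mod 587)
175^128 ≡ 553^2 = 305809 ≡ 569 (mod 587)
175^256 ≡ 569^2 = 323761 ≡ 324 (mod 587)
175^420 = 175^256 × 175^128 × 175^32 × 175^4 ≡ 324 × 569 × 121 × 222 (mod 587).
Accumulate the product:
324 × 569 = 184356 ≡ 38
38 × 121 = 4598 ≡ 489
489 × 222 = 108558 ≡ 550

550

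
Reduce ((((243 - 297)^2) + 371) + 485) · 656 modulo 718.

243 - 297 = -54 ≡ 664 (mod 718)
(664)^2 ≡ 44 (mod 718)
44 + 371 = 415
415 + 485 = 900 ≡ 182 (mod 718)
182 · 656 = 119392 ≡ 204 (mod 718)

204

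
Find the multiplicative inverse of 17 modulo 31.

11

By the extended Euclidean algorithm:
31 = 1*17 + 14
17 = 1*14 + 3
14 = 4*3 + 2
3 = 1*2 + 1
2 = 2*1 + 0
gcd(17, 31) = 1, so the inverse exists.
Bézout: 1 = −6*31 + 11*17.
So 17⁻¹ ≡ 11 (mod 31).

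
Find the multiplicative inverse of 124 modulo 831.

382

Run the extended Euclidean algorithm:
831 = 6·124 + 87
124 = 1·87 + 37
87 = 2·37 + 13
37 = 2·13 + 11
13 = 1·11 + 2
11 = 5·2 + 1
2 = 2·1 + 0
gcd(124, 831) = 1, so the inverse exists.
Back-substitute for 1:
1 = 1·11 − 5·2
  = −5·13 + 6·11
  = 6·37 − 17·13
  = −17·87 + 40·37
  = 40·124 − 57·87
  = −57·831 + 382·124
So 124⁻¹ ≡ 382 (mod 831).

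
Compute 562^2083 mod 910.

198

Compute successive squares:
2083 in binary is 100000100011, i.e. 2083 = 2048 + 32 + 2 + 1.
562^1 ≡ 562 (mod 910)
562^2 ≡ 562^2 = 315844 ≡ 74 (mod 910)
562^4 ≡ 74^2 = 5476 ≡ 16 (mod 910)
562^8 ≡ 16^2 = 256 (mod 910)
562^16 ≡ 256^2 = 65536 ≡ 16 (mod 910)
562^32 ≡ 16^2 = 256 (mod 910)
562^64 ≡ 256^2 = 65536 ≡ 16 (mod 910)
562^128 ≡ 16^2 = 256 (mod 910)
562^256 ≡ 256^2 = 65536 ≡ 16 (mod 910)
562^512 ≡ 16^2 = 256 (mod 910)
562^1024 ≡ 256^2 = 65536 ≡ 16 (mod 910)
562^2048 ≡ 16^2 = 256 (mod 910)
562^2083 = 562^2048 * 562^32 * 562^2 * 562^1 ≡ 256 * 256 * 74 * 562 (mod 910).
Accumulate the product:
256 * 256 = 65536 ≡ 16
16 * 74 = 1184 ≡ 274
274 * 562 = 153988 ≡ 198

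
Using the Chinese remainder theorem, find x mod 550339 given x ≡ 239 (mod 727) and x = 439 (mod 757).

727⁻¹ mod 757: 727*328 ≡ 1 (mod 757), so 727⁻¹ ≡ 328.
x = 239 + 727*((439 − 239)*328 mod 757) = 239 + 727*498 = 362285.

362285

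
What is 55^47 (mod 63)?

Compute successive squares:
47 in binary is 101111, i.e. 47 = 32 + 8 + 4 + 2 + 1.
55^1 ≡ 55 (mod 63)
55^2 ≡ 55^2 = 3025 ≡ 1 (mod 63)
55^4 ≡ 1^2 = 1 (mod 63)
55^8 ≡ 1^2 = 1 (mod 63)
55^16 ≡ 1^2 = 1 (mod 63)
55^32 ≡ 1^2 = 1 (mod 63)
55^47 = 55^32 * 55^8 * 55^4 * 55^2 * 55^1 ≡ 1 * 1 * 1 * 1 * 55 (mod 63).
Accumulate the product:
1 * 1 = 1
1 * 1 = 1
1 * 1 = 1
1 * 55 = 55

55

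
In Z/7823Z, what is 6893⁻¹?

143

By the extended Euclidean algorithm:
7823 = 1·6893 + 930
6893 = 7·930 + 383
930 = 2·383 + 164
383 = 2·164 + 55
164 = 2·55 + 54
55 = 1·54 + 1
54 = 54·1 + 0
gcd(6893, 7823) = 1, so the inverse exists.
Back-substitute for 1:
1 = 1·55 − 1·54
  = −1·164 + 3·55
  = 3·383 − 7·164
  = −7·930 + 17·383
  = 17·6893 − 126·930
  = −126·7823 + 143·6893
So 6893⁻¹ ≡ 143 (mod 7823).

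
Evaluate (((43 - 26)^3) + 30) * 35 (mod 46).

43 - 26 = 17
(17)^3 ≡ 37 (mod 46)
37 + 30 = 67 ≡ 21 (mod 46)
21 * 35 = 735 ≡ 45 (mod 46)

45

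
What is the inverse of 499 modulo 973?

39

973 = 1×499 + 474
499 = 1×474 + 25
474 = 18×25 + 24
25 = 1×24 + 1
24 = 24×1 + 0
gcd(499, 973) = 1, so the inverse exists.
Bézout: 1 = −20×973 + 39×499.
So 499⁻¹ ≡ 39 (mod 973).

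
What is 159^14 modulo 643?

By square-and-multiply:
14 in binary is 1110, i.e. 14 = 8 + 4 + 2.
159^1 ≡ 159 (mod 643)
159^2 ≡ 159^2 = 25281 ≡ 204 (mod 643)
159^4 ≡ 204^2 = 41616 ≡ 464 (mod 643)
159^8 ≡ 464^2 = 215296 ≡ 534 (mod 643)
159^14 = 159^8 * 159^4 * 159^2 ≡ 534 * 464 * 204 (mod 643).
Accumulate the product:
534 * 464 = 247776 ≡ 221
221 * 204 = 45084 ≡ 74

74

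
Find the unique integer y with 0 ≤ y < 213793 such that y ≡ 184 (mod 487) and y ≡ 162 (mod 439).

487⁻¹ mod 439: 487×375 ≡ 1 (mod 439), so 487⁻¹ ≡ 375.
y = 184 + 487×((162 − 184)×375 mod 439) = 184 + 487×91 = 44501.
Check: 44501 mod 487 = 184, 44501 mod 439 = 162. ✓

44501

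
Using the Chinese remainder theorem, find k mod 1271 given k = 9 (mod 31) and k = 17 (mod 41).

1001

31⁻¹ mod 41: 31·4 ≡ 1 (mod 41), so 31⁻¹ ≡ 4.
k = 9 + 31·((17 − 9)·4 mod 41) = 9 + 31·32 = 1001.
Check: 1001 mod 31 = 9, 1001 mod 41 = 17. ✓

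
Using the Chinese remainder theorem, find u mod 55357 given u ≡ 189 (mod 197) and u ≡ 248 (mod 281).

20480

197⁻¹ mod 281: 197*97 ≡ 1 (mod 281), so 197⁻¹ ≡ 97.
u = 189 + 197*((248 − 189)*97 mod 281) = 189 + 197*103 = 20480.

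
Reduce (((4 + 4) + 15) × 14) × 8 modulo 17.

9

4 + 4 = 8
8 + 15 = 23 ≡ 6 (mod 17)
6 × 14 = 84 ≡ 16 (mod 17)
16 × 8 = 128 ≡ 9 (mod 17)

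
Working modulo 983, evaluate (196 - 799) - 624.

739

196 - 799 = -603 ≡ 380 (mod 983)
380 - 624 = -244 ≡ 739 (mod 983)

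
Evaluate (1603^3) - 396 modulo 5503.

(1603)^3 ≡ 5182 (mod 5503)
5182 - 396 = 4786

4786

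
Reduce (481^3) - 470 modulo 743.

(481)^3 ≡ 330 (mod 743)
330 - 470 = -140 ≡ 603 (mod 743)

603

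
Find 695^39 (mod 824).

Using repeated squaring:
39 in binary is 100111, i.e. 39 = 32 + 4 + 2 + 1.
695^1 ≡ 695 (mod 824)
695^2 ≡ 695^2 = 483025 ≡ 161 (mod 824)
695^4 ≡ 161^2 = 25921 ≡ 377 (mod 824)
695^8 ≡ 377^2 = 142129 ≡ 401 (mod 824)
695^16 ≡ 401^2 = 160801 ≡ 121 (mod 824)
695^32 ≡ 121^2 = 14641 ≡ 633 (mod 824)
695^39 = 695^32 × 695^4 × 695^2 × 695^1 ≡ 633 × 377 × 161 × 695 (mod 824).
Accumulate the product:
633 × 377 = 238641 ≡ 505
505 × 161 = 81305 ≡ 553
553 × 695 = 384335 ≡ 351

351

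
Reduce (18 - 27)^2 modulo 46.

18 - 27 = -9 ≡ 37 (mod 46)
(37)^2 ≡ 35 (mod 46)

35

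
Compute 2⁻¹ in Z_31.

Run the extended Euclidean algorithm:
31 = 15×2 + 1
2 = 2×1 + 0
gcd(2, 31) = 1, so the inverse exists.
Back-substitute for 1:
1 = 1×31 − 15×2
So 2⁻¹ ≡ −15 ≡ 16 (mod 31).

16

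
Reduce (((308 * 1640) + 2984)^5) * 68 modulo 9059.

406

308 * 1640 = 505120 ≡ 6875 (mod 9059)
6875 + 2984 = 9859 ≡ 800 (mod 9059)
(800)^5 ≡ 6667 (mod 9059)
6667 * 68 = 453356 ≡ 406 (mod 9059)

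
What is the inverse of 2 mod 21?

11

21 = 10·2 + 1
2 = 2·1 + 0
gcd(2, 21) = 1, so the inverse exists.
Back-substitute for 1:
1 = 1·21 − 10·2
So 2⁻¹ ≡ −10 ≡ 11 (mod 21).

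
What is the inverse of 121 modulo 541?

465

541 = 4·121 + 57
121 = 2·57 + 7
57 = 8·7 + 1
7 = 7·1 + 0
gcd(121, 541) = 1, so the inverse exists.
Back-substitute for 1:
1 = 1·57 − 8·7
  = −8·121 + 17·57
  = 17·541 − 76·121
So 121⁻¹ ≡ −76 ≡ 465 (mod 541).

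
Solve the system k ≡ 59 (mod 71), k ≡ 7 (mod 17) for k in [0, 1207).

71⁻¹ mod 17: 71*6 ≡ 1 (mod 17), so 71⁻¹ ≡ 6.
k = 59 + 71*((7 − 59)*6 mod 17) = 59 + 71*11 = 840.
Check: 840 mod 71 = 59, 840 mod 17 = 7. ✓

840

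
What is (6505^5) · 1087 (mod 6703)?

(6505)^5 ≡ 708 (mod 6703)
708 · 1087 = 769596 ≡ 5454 (mod 6703)

5454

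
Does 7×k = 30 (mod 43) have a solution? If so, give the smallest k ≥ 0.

gcd(7, 43) = 1, so a unique solution mod 43 exists.
7⁻¹ ≡ 37 (mod 43).
k ≡ 37×30 ≡ 35 (mod 43).

35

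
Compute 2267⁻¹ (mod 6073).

Apply the Euclidean algorithm and back-substitute:
6073 = 2·2267 + 1539
2267 = 1·1539 + 728
1539 = 2·728 + 83
728 = 8·83 + 64
83 = 1·64 + 19
64 = 3·19 + 7
19 = 2·7 + 5
7 = 1·5 + 2
5 = 2·2 + 1
2 = 2·1 + 0
gcd(2267, 6073) = 1, so the inverse exists.
Bézout: 1 = 956·6073 − 2561·2267.
So 2267⁻¹ ≡ −2561 ≡ 3512 (mod 6073).

3512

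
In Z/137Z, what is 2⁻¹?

69

137 = 68*2 + 1
2 = 2*1 + 0
gcd(2, 137) = 1, so the inverse exists.
Bézout: 1 = 1*137 − 68*2.
So 2⁻¹ ≡ −68 ≡ 69 (mod 137).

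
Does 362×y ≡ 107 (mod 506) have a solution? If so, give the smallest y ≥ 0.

no solution

gcd(362, 506) = 2, and 2 does not divide 107.
So the congruence has no solution.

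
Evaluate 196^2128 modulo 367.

252

Compute successive squares:
2128 in binary is 100001010000, i.e. 2128 = 2048 + 64 + 16.
196^1 ≡ 196 (mod 367)
196^2 ≡ 196^2 = 38416 ≡ 248 (mod 367)
196^4 ≡ 248^2 = 61504 ≡ 215 (mod 367)
196^8 ≡ 215^2 = 46225 ≡ 350 (mod 367)
196^16 ≡ 350^2 = 122500 ≡ 289 (mod 367)
196^32 ≡ 289^2 = 83521 ≡ 212 (mod 367)
196^64 ≡ 212^2 = 44944 ≡ 170 (mod 367)
196^128 ≡ 170^2 = 28900 ≡ 274 (mod 367)
196^256 ≡ 274^2 = 75076 ≡ 208 (mod 367)
196^512 ≡ 208^2 = 43264 ≡ 325 (mod 367)
196^1024 ≡ 325^2 = 105625 ≡ 296 (mod 367)
196^2048 ≡ 296^2 = 87616 ≡ 270 (mod 367)
196^2128 = 196^2048 * 196^64 * 196^16 ≡ 270 * 170 * 289 (mod 367).
Accumulate the product:
270 * 170 = 45900 ≡ 25
25 * 289 = 7225 ≡ 252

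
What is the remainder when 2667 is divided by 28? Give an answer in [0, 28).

2667 = 95·28 + 7, so 2667 ≡ 7 (mod 28).

7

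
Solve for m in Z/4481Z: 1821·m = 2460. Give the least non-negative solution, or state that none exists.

4379

gcd(1821, 4481) = 1, so a unique solution mod 4481 exists.
1821⁻¹ ≡ 4011 (mod 4481).
m ≡ 4011·2460 ≡ 4379 (mod 4481).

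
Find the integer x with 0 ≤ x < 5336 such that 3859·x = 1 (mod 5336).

By the extended Euclidean algorithm:
5336 = 1*3859 + 1477
3859 = 2*1477 + 905
1477 = 1*905 + 572
905 = 1*572 + 333
572 = 1*333 + 239
333 = 1*239 + 94
239 = 2*94 + 51
94 = 1*51 + 43
51 = 1*43 + 8
43 = 5*8 + 3
8 = 2*3 + 2
3 = 1*2 + 1
2 = 2*1 + 0
gcd(3859, 5336) = 1, so the inverse exists.
Back-substitute for 1:
1 = 1*3 − 1*2
  = −1*8 + 3*3
  = 3*43 − 16*8
  = −16*51 + 19*43
  = 19*94 − 35*51
  = −35*239 + 89*94
  = 89*333 − 124*239
  = −124*572 + 213*333
  = 213*905 − 337*572
  = −337*1477 + 550*905
  = 550*3859 − 1437*1477
  = −1437*5336 + 1987*3859
So 3859⁻¹ ≡ 1987 (mod 5336).

1987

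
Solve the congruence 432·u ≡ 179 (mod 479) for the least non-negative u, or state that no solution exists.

465

gcd(432, 479) = 1, so a unique solution mod 479 exists.
432⁻¹ ≡ 214 (mod 479).
u ≡ 214·179 ≡ 465 (mod 479).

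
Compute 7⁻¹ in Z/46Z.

46 = 6×7 + 4
7 = 1×4 + 3
4 = 1×3 + 1
3 = 3×1 + 0
gcd(7, 46) = 1, so the inverse exists.
Bézout: 1 = 2×46 − 13×7.
So 7⁻¹ ≡ −13 ≡ 33 (mod 46).

33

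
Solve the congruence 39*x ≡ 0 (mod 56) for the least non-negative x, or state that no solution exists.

0

gcd(39, 56) = 1, so a unique solution mod 56 exists.
39⁻¹ ≡ 23 (mod 56).
x ≡ 23*0 ≡ 0 (mod 56).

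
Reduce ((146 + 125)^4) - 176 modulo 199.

146 + 125 = 271 ≡ 72 (mod 199)
(72)^4 ≡ 100 (mod 199)
100 - 176 = -76 ≡ 123 (mod 199)

123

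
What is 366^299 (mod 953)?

Using repeated squaring:
299 in binary is 100101011, i.e. 299 = 256 + 32 + 8 + 2 + 1.
366^1 ≡ 366 (mod 953)
366^2 ≡ 366^2 = 133956 ≡ 536 (mod 953)
366^4 ≡ 536^2 = 287296 ≡ 443 (mod 953)
366^8 ≡ 443^2 = 196249 ≡ 884 (mod 953)
366^16 ≡ 884^2 = 781456 ≡ 949 (mod 953)
366^32 ≡ 949^2 = 900601 ≡ 16 (mod 953)
366^64 ≡ 16^2 = 256 (mod 953)
366^128 ≡ 256^2 = 65536 ≡ 732 (mod 953)
366^256 ≡ 732^2 = 535824 ≡ 238 (mod 953)
366^299 = 366^256 * 366^32 * 366^8 * 366^2 * 366^1 ≡ 238 * 16 * 884 * 536 * 366 (mod 953).
Accumulate the product:
238 * 16 = 3808 ≡ 949
949 * 884 = 838916 ≡ 276
276 * 536 = 147936 ≡ 221
221 * 366 = 80886 ≡ 834

834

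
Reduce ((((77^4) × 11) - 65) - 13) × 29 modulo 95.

(77)^4 ≡ 1 (mod 95)
1 × 11 = 11
11 - 65 = -54 ≡ 41 (mod 95)
41 - 13 = 28
28 × 29 = 812 ≡ 52 (mod 95)

52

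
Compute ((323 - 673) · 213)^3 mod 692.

640

323 - 673 = -350 ≡ 342 (mod 692)
342 · 213 = 72846 ≡ 186 (mod 692)
(186)^3 ≡ 640 (mod 692)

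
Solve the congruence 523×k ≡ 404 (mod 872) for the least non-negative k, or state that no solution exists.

596

gcd(523, 872) = 1, so a unique solution mod 872 exists.
523⁻¹ ≡ 867 (mod 872).
k ≡ 867×404 ≡ 596 (mod 872).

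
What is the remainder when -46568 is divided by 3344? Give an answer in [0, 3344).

248

-46568 = -14·3344 + 248, so -46568 ≡ 248 (mod 3344).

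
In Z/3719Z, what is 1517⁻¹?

1265

Apply the Euclidean algorithm and back-substitute:
3719 = 2*1517 + 685
1517 = 2*685 + 147
685 = 4*147 + 97
147 = 1*97 + 50
97 = 1*50 + 47
50 = 1*47 + 3
47 = 15*3 + 2
3 = 1*2 + 1
2 = 2*1 + 0
gcd(1517, 3719) = 1, so the inverse exists.
Bézout: 1 = −516*3719 + 1265*1517.
So 1517⁻¹ ≡ 1265 (mod 3719).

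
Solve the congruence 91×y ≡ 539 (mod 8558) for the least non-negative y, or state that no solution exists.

6589

gcd(91, 8558) = 1, so a unique solution mod 8558 exists.
91⁻¹ ≡ 6395 (mod 8558).
y ≡ 6395×539 ≡ 6589 (mod 8558).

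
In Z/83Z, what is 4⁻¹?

Apply the Euclidean algorithm and back-substitute:
83 = 20×4 + 3
4 = 1×3 + 1
3 = 3×1 + 0
gcd(4, 83) = 1, so the inverse exists.
Back-substitute for 1:
1 = 1×4 − 1×3
  = −1×83 + 21×4
So 4⁻¹ ≡ 21 (mod 83).

21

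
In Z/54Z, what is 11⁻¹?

By the extended Euclidean algorithm:
54 = 4·11 + 10
11 = 1·10 + 1
10 = 10·1 + 0
gcd(11, 54) = 1, so the inverse exists.
Bézout: 1 = −1·54 + 5·11.
So 11⁻¹ ≡ 5 (mod 54).

5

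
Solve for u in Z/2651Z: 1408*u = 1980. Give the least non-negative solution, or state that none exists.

gcd(1408, 2651) = 11, and 11 | 1980, so solutions exist.
Divide through by 11: 128*u = 180 (mod 241).
128⁻¹ ≡ 209 (mod 241).
u ≡ 209*180 ≡ 24 (mod 241).
The smallest non-negative solution is u = 24.

24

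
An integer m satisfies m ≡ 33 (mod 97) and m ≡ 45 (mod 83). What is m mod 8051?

97⁻¹ mod 83: 97*6 ≡ 1 (mod 83), so 97⁻¹ ≡ 6.
m = 33 + 97*((45 − 33)*6 mod 83) = 33 + 97*72 = 7017.
Check: 7017 mod 97 = 33, 7017 mod 83 = 45. ✓

7017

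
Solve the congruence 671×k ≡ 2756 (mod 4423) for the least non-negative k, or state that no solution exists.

gcd(671, 4423) = 1, so a unique solution mod 4423 exists.
671⁻¹ ≡ 791 (mod 4423).
k ≡ 791×2756 ≡ 3880 (mod 4423).

3880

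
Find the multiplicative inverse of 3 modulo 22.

22 = 7*3 + 1
3 = 3*1 + 0
gcd(3, 22) = 1, so the inverse exists.
Bézout: 1 = 1*22 − 7*3.
So 3⁻¹ ≡ −7 ≡ 15 (mod 22).

15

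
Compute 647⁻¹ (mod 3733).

2781

3733 = 5×647 + 498
647 = 1×498 + 149
498 = 3×149 + 51
149 = 2×51 + 47
51 = 1×47 + 4
47 = 11×4 + 3
4 = 1×3 + 1
3 = 3×1 + 0
gcd(647, 3733) = 1, so the inverse exists.
Back-substitute for 1:
1 = 1×4 − 1×3
  = −1×47 + 12×4
  = 12×51 − 13×47
  = −13×149 + 38×51
  = 38×498 − 127×149
  = −127×647 + 165×498
  = 165×3733 − 952×647
So 647⁻¹ ≡ −952 ≡ 2781 (mod 3733).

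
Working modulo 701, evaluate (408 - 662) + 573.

408 - 662 = -254 ≡ 447 (mod 701)
447 + 573 = 1020 ≡ 319 (mod 701)

319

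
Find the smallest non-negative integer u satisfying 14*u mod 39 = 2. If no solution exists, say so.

28

gcd(14, 39) = 1, so a unique solution mod 39 exists.
14⁻¹ ≡ 14 (mod 39).
u ≡ 14*2 ≡ 28 (mod 39).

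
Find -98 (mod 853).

755

-98 = -1*853 + 755, so -98 ≡ 755 (mod 853).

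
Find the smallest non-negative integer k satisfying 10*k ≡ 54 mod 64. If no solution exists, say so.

gcd(10, 64) = 2, and 2 | 54, so solutions exist.
Divide through by 2: 5*k = 27 (mod 32).
5⁻¹ ≡ 13 (mod 32).
k ≡ 13*27 ≡ 31 (mod 32).
The smallest non-negative solution is k = 31.

31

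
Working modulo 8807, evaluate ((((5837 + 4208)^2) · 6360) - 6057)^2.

5837 + 4208 = 10045 ≡ 1238 (mod 8807)
(1238)^2 ≡ 226 (mod 8807)
226 · 6360 = 1437360 ≡ 1819 (mod 8807)
1819 - 6057 = -4238 ≡ 4569 (mod 8807)
(4569)^2 ≡ 3171 (mod 8807)

3171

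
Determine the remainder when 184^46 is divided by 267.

142

184^1 ≡ 184 (mod 267)
184^2 ≡ 184^2 = 33856 ≡ 214 (mod 267)
184^4 ≡ 214^2 = 45796 ≡ 139 (mod 267)
184^8 ≡ 139^2 = 19321 ≡ 97 (mod 267)
184^16 ≡ 97^2 = 9409 ≡ 64 (mod 267)
184^32 ≡ 64^2 = 4096 ≡ 91 (mod 267)
184^46 = 184^32 × 184^8 × 184^4 × 184^2 ≡ 91 × 97 × 139 × 214 (mod 267).
Accumulate the product:
91 × 97 = 8827 ≡ 16
16 × 139 = 2224 ≡ 88
88 × 214 = 18832 ≡ 142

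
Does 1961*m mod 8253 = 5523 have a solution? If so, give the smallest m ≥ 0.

gcd(1961, 8253) = 1, so a unique solution mod 8253 exists.
1961⁻¹ ≡ 5993 (mod 8253).
m ≡ 5993*5523 ≡ 4809 (mod 8253).

4809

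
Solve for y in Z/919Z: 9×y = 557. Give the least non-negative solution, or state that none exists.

gcd(9, 919) = 1, so a unique solution mod 919 exists.
9⁻¹ ≡ 817 (mod 919).
y ≡ 817×557 ≡ 164 (mod 919).

164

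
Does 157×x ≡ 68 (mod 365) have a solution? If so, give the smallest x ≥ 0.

119

gcd(157, 365) = 1, so a unique solution mod 365 exists.
157⁻¹ ≡ 93 (mod 365).
x ≡ 93×68 ≡ 119 (mod 365).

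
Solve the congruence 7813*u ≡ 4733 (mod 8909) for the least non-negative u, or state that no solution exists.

gcd(7813, 8909) = 1, so a unique solution mod 8909 exists.
7813⁻¹ ≡ 7519 (mod 8909).
u ≡ 7519*4733 ≡ 4881 (mod 8909).

4881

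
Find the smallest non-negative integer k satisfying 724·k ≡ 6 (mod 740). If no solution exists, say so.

gcd(724, 740) = 4, and 4 does not divide 6.
So the congruence has no solution.

no solution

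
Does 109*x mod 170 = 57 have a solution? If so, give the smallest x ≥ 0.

gcd(109, 170) = 1, so a unique solution mod 170 exists.
109⁻¹ ≡ 39 (mod 170).
x ≡ 39*57 ≡ 13 (mod 170).

13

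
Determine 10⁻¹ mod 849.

By the extended Euclidean algorithm:
849 = 84×10 + 9
10 = 1×9 + 1
9 = 9×1 + 0
gcd(10, 849) = 1, so the inverse exists.
Bézout: 1 = −1×849 + 85×10.
So 10⁻¹ ≡ 85 (mod 849).

85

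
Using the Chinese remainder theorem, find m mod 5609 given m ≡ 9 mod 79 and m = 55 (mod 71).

4670

79⁻¹ mod 71: 79·9 ≡ 1 (mod 71), so 79⁻¹ ≡ 9.
m = 9 + 79·((55 − 9)·9 mod 71) = 9 + 79·59 = 4670.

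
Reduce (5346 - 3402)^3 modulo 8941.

5346 - 3402 = 1944
(1944)^3 ≡ 8445 (mod 8941)

8445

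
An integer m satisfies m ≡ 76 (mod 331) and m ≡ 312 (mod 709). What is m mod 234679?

116588

331⁻¹ mod 709: 331·362 ≡ 1 (mod 709), so 331⁻¹ ≡ 362.
m = 76 + 331·((312 − 76)·362 mod 709) = 76 + 331·352 = 116588.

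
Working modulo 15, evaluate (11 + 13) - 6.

3

11 + 13 = 24 ≡ 9 (mod 15)
9 - 6 = 3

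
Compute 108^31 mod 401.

48

Compute successive squares:
31 in binary is 11111, i.e. 31 = 16 + 8 + 4 + 2 + 1.
108^1 ≡ 108 (mod 401)
108^2 ≡ 108^2 = 11664 ≡ 35 (mod 401)
108^4 ≡ 35^2 = 1225 ≡ 22 (mod 401)
108^8 ≡ 22^2 = 484 ≡ 83 (mod 401)
108^16 ≡ 83^2 = 6889 ≡ 72 (mod 401)
108^31 = 108^16 · 108^8 · 108^4 · 108^2 · 108^1 ≡ 72 · 83 · 22 · 35 · 108 (mod 401).
Accumulate the product:
72 · 83 = 5976 ≡ 362
362 · 22 = 7964 ≡ 345
345 · 35 = 12075 ≡ 45
45 · 108 = 4860 ≡ 48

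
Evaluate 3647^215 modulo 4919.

215 in binary is 11010111, i.e. 215 = 128 + 64 + 16 + 4 + 2 + 1.
3647^1 ≡ 3647 (mod 4919)
3647^2 ≡ 3647^2 = 13300609 ≡ 4552 (mod 4919)
3647^4 ≡ 4552^2 = 20720704 ≡ 1876 (mod 4919)
3647^8 ≡ 1876^2 = 3519376 ≡ 2291 (mod 4919)
3647^16 ≡ 2291^2 = 5248681 ≡ 108 (mod 4919)
3647^32 ≡ 108^2 = 11664 ≡ 1826 (mod 4919)
3647^64 ≡ 1826^2 = 3334276 ≡ 4113 (mod 4919)
3647^128 ≡ 4113^2 = 16916769 ≡ 328 (mod 4919)
3647^215 = 3647^128 · 3647^64 · 3647^16 · 3647^4 · 3647^2 · 3647^1 ≡ 328 · 4113 · 108 · 1876 · 4552 · 3647 (mod 4919).
Accumulate the product:
328 · 4113 = 1349064 ≡ 1258
1258 · 108 = 135864 ≡ 3051
3051 · 1876 = 5723676 ≡ 2879
2879 · 4552 = 13105208 ≡ 992
992 · 3647 = 3617824 ≡ 2359

2359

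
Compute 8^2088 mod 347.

Compute successive squares:
2088 in binary is 100000101000, i.e. 2088 = 2048 + 32 + 8.
8^1 ≡ 8 (mod 347)
8^2 ≡ 8^2 = 64 (mod 347)
8^4 ≡ 64^2 = 4096 ≡ 279 (mod 347)
8^8 ≡ 279^2 = 77841 ≡ 113 (mod 347)
8^16 ≡ 113^2 = 12769 ≡ 277 (mod 347)
8^32 ≡ 277^2 = 76729 ≡ 42 (mod 347)
8^64 ≡ 42^2 = 1764 ≡ 29 (mod 347)
8^128 ≡ 29^2 = 841 ≡ 147 (mod 347)
8^256 ≡ 147^2 = 21609 ≡ 95 (mod 347)
8^512 ≡ 95^2 = 9025 ≡ 3 (mod 347)
8^1024 ≡ 3^2 = 9 (mod 347)
8^2048 ≡ 9^2 = 81 (mod 347)
8^2088 = 8^2048 × 8^32 × 8^8 ≡ 81 × 42 × 113 (mod 347).
Accumulate the product:
81 × 42 = 3402 ≡ 279
279 × 113 = 31527 ≡ 297

297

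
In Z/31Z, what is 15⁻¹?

Apply the Euclidean algorithm and back-substitute:
31 = 2*15 + 1
15 = 15*1 + 0
gcd(15, 31) = 1, so the inverse exists.
Bézout: 1 = 1*31 − 2*15.
So 15⁻¹ ≡ −2 ≡ 29 (mod 31).

29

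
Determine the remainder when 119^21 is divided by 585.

44

21 in binary is 10101, i.e. 21 = 16 + 4 + 1.
119^1 ≡ 119 (mod 585)
119^2 ≡ 119^2 = 14161 ≡ 121 (mod 585)
119^4 ≡ 121^2 = 14641 ≡ 16 (mod 585)
119^8 ≡ 16^2 = 256 (mod 585)
119^16 ≡ 256^2 = 65536 ≡ 16 (mod 585)
119^21 = 119^16 * 119^4 * 119^1 ≡ 16 * 16 * 119 (mod 585).
Accumulate the product:
16 * 16 = 256
256 * 119 = 30464 ≡ 44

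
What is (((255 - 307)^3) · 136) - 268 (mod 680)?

255 - 307 = -52 ≡ 628 (mod 680)
(628)^3 ≡ 152 (mod 680)
152 · 136 = 20672 ≡ 272 (mod 680)
272 - 268 = 4

4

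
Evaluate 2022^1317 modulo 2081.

1053

Using repeated squaring:
2022^1 ≡ 2022 (mod 2081)
2022^2 ≡ 2022^2 = 4088484 ≡ 1400 (mod 2081)
2022^4 ≡ 1400^2 = 1960000 ≡ 1779 (mod 2081)
2022^8 ≡ 1779^2 = 3164841 ≡ 1721 (mod 2081)
2022^16 ≡ 1721^2 = 2961841 ≡ 578 (mod 2081)
2022^32 ≡ 578^2 = 334084 ≡ 1124 (mod 2081)
2022^64 ≡ 1124^2 = 1263376 ≡ 209 (mod 2081)
2022^128 ≡ 209^2 = 43681 ≡ 2061 (mod 2081)
2022^256 ≡ 2061^2 = 4247721 ≡ 400 (mod 2081)
2022^512 ≡ 400^2 = 160000 ≡ 1844 (mod 2081)
2022^1024 ≡ 1844^2 = 3400336 ≡ 2063 (mod 2081)
2022^1317 = 2022^1024 * 2022^256 * 2022^32 * 2022^4 * 2022^1 ≡ 2063 * 400 * 1124 * 1779 * 2022 (mod 2081).
Accumulate the product:
2063 * 400 = 825200 ≡ 1124
1124 * 1124 = 1263376 ≡ 209
209 * 1779 = 371811 ≡ 1393
1393 * 2022 = 2816646 ≡ 1053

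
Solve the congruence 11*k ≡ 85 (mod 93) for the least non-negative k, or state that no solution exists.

gcd(11, 93) = 1, so a unique solution mod 93 exists.
11⁻¹ ≡ 17 (mod 93).
k ≡ 17*85 ≡ 50 (mod 93).

50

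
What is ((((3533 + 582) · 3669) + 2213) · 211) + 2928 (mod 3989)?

3533 + 582 = 4115 ≡ 126 (mod 3989)
126 · 3669 = 462294 ≡ 3559 (mod 3989)
3559 + 2213 = 5772 ≡ 1783 (mod 3989)
1783 · 211 = 376213 ≡ 1247 (mod 3989)
1247 + 2928 = 4175 ≡ 186 (mod 3989)

186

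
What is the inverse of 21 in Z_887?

169

Apply the Euclidean algorithm and back-substitute:
887 = 42*21 + 5
21 = 4*5 + 1
5 = 5*1 + 0
gcd(21, 887) = 1, so the inverse exists.
Bézout: 1 = −4*887 + 169*21.
So 21⁻¹ ≡ 169 (mod 887).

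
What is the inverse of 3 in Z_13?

Apply the Euclidean algorithm and back-substitute:
13 = 4*3 + 1
3 = 3*1 + 0
gcd(3, 13) = 1, so the inverse exists.
Back-substitute for 1:
1 = 1*13 − 4*3
So 3⁻¹ ≡ −4 ≡ 9 (mod 13).

9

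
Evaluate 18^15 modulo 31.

By square-and-multiply:
15 in binary is 1111, i.e. 15 = 8 + 4 + 2 + 1.
18^1 ≡ 18 (mod 31)
18^2 ≡ 18^2 = 324 ≡ 14 (mod 31)
18^4 ≡ 14^2 = 196 ≡ 10 (mod 31)
18^8 ≡ 10^2 = 100 ≡ 7 (mod 31)
18^15 = 18^8 × 18^4 × 18^2 × 18^1 ≡ 7 × 10 × 14 × 18 (mod 31).
Accumulate the product:
7 × 10 = 70 ≡ 8
8 × 14 = 112 ≡ 19
19 × 18 = 342 ≡ 1

1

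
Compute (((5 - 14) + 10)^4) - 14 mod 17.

4

5 - 14 = -9 ≡ 8 (mod 17)
8 + 10 = 18 ≡ 1 (mod 17)
(1)^4 ≡ 1 (mod 17)
1 - 14 = -13 ≡ 4 (mod 17)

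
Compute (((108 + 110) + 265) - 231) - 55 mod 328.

197

108 + 110 = 218
218 + 265 = 483 ≡ 155 (mod 328)
155 - 231 = -76 ≡ 252 (mod 328)
252 - 55 = 197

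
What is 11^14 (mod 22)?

11

14 in binary is 1110, i.e. 14 = 8 + 4 + 2.
11^1 ≡ 11 (mod 22)
11^2 ≡ 11^2 = 121 ≡ 11 (mod 22)
11^4 ≡ 11^2 = 121 ≡ 11 (mod 22)
11^8 ≡ 11^2 = 121 ≡ 11 (mod 22)
11^14 = 11^8 * 11^4 * 11^2 ≡ 11 * 11 * 11 (mod 22).
Accumulate the product:
11 * 11 = 121 ≡ 11
11 * 11 = 121 ≡ 11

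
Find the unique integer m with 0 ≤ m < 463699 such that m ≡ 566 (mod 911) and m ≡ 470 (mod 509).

374076

911⁻¹ mod 509: 911*176 ≡ 1 (mod 509), so 911⁻¹ ≡ 176.
m = 566 + 911*((470 − 566)*176 mod 509) = 566 + 911*410 = 374076.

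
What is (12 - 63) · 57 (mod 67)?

41

12 - 63 = -51 ≡ 16 (mod 67)
16 · 57 = 912 ≡ 41 (mod 67)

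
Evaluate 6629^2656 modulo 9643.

4952

Using repeated squaring:
2656 in binary is 101001100000, i.e. 2656 = 2048 + 512 + 64 + 32.
6629^1 ≡ 6629 (mod 9643)
6629^2 ≡ 6629^2 = 43943641 ≡ 490 (mod 9643)
6629^4 ≡ 490^2 = 240100 ≡ 8668 (mod 9643)
6629^8 ≡ 8668^2 = 75134224 ≡ 5611 (mod 9643)
6629^16 ≡ 5611^2 = 31483321 ≡ 8569 (mod 9643)
6629^32 ≡ 8569^2 = 73427761 ≡ 5959 (mod 9643)
6629^64 ≡ 5959^2 = 35509681 ≡ 4155 (mod 9643)
6629^128 ≡ 4155^2 = 17264025 ≡ 3055 (mod 9643)
6629^256 ≡ 3055^2 = 9333025 ≡ 8244 (mod 9643)
6629^512 ≡ 8244^2 = 67963536 ≡ 9315 (mod 9643)
6629^1024 ≡ 9315^2 = 86769225 ≡ 1511 (mod 9643)
6629^2048 ≡ 1511^2 = 2283121 ≡ 7373 (mod 9643)
6629^2656 = 6629^2048 · 6629^512 · 6629^64 · 6629^32 ≡ 7373 · 9315 · 4155 · 5959 (mod 9643).
Accumulate the product:
7373 · 9315 = 68679495 ≡ 2049
2049 · 4155 = 8513595 ≡ 8469
8469 · 5959 = 50466771 ≡ 4952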